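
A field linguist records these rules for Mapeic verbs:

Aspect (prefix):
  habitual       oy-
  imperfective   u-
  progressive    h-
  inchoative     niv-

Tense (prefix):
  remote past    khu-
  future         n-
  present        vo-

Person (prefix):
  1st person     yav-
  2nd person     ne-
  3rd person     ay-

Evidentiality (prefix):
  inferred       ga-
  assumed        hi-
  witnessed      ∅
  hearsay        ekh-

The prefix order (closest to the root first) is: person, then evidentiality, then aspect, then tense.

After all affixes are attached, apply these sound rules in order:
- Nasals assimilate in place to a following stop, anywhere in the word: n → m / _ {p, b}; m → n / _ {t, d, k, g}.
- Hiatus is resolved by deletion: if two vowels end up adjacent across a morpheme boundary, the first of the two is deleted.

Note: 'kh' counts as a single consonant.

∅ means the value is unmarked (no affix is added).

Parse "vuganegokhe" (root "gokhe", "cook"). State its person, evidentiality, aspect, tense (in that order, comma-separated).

2nd person, inferred, imperfective, present

Segment: vo-u-ga-ne-gokhe.
person: ne- → 2nd person.
evidentiality: ga- → inferred.
aspect: u- → imperfective.
tense: vo- → present.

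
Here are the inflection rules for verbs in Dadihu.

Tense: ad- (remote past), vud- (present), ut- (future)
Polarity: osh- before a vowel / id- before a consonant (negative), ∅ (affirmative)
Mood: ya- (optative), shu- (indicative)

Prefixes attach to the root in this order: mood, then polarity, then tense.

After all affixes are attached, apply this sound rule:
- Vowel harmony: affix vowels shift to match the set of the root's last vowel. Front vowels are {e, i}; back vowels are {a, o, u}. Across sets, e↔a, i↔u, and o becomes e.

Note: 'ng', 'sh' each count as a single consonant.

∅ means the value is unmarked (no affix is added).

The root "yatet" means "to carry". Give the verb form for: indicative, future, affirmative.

itshiyatet

Attach mood indicative shu- → shuyatet.
polarity = affirmative: zero marking, form stays shuyatet.
Attach tense future ut- → utshuyatet.
Apply vowel harmony: utshuyatet → itshiyatet.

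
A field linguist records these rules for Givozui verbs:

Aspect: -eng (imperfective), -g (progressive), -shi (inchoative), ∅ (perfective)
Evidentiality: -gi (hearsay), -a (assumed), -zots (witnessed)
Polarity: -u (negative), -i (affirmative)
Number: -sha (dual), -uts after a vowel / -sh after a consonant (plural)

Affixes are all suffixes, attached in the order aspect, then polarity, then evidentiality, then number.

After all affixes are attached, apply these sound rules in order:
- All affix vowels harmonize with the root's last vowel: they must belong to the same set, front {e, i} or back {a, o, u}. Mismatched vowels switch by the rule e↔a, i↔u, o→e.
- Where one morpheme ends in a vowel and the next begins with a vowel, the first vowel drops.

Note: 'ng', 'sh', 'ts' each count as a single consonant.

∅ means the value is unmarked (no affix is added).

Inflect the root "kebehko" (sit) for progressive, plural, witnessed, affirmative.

Attach aspect progressive -g → kebehkog.
Attach polarity affirmative -i → kebehkogi.
Attach evidentiality witnessed -zots → kebehkogizots.
Attach number plural -sh (after consonant 'ts') → kebehkogizotssh.
Apply vowel harmony: kebehkogizotssh → kebehkoguzotssh.
Vowel deletion: no change.

kebehkoguzotssh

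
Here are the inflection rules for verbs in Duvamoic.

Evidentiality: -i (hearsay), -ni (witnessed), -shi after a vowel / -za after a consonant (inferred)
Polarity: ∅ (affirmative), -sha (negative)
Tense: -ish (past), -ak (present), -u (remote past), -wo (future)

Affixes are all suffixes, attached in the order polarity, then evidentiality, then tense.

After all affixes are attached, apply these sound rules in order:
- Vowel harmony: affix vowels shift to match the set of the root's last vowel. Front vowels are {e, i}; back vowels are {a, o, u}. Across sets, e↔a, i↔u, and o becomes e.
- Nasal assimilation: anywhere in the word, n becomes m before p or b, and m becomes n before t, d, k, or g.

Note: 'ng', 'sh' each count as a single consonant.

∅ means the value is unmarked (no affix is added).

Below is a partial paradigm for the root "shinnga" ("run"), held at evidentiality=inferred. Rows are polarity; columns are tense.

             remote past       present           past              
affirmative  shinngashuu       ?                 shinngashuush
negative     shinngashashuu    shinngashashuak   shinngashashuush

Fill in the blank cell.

shinngashuak

polarity = affirmative: zero marking, form stays shinnga.
Attach evidentiality inferred -shi (after vowel 'a') → shinngashi.
Attach tense present -ak → shinngashiak.
Apply vowel harmony: shinngashiak → shinngashuak.
Nasal assimilation: no change.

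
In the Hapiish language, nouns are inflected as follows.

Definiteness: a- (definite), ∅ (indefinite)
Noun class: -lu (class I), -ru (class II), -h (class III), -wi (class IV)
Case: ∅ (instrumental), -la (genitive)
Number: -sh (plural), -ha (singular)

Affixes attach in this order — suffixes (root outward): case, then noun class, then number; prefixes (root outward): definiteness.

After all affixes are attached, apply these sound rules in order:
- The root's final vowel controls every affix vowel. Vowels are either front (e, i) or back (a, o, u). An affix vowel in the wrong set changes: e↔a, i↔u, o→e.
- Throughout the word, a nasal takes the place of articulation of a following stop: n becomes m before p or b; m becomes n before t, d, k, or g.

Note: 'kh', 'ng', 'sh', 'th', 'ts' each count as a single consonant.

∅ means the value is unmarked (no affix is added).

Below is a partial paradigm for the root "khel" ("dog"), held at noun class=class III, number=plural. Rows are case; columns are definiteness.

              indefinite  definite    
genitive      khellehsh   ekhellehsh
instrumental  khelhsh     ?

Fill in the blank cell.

ekhelhsh

case = instrumental: zero marking, form stays khel.
Attach noun class class III -h → khelh.
Attach definiteness definite a- → akhelh.
Attach number plural -sh → akhelhsh.
Apply vowel harmony: akhelhsh → ekhelhsh.
Nasal assimilation: no change.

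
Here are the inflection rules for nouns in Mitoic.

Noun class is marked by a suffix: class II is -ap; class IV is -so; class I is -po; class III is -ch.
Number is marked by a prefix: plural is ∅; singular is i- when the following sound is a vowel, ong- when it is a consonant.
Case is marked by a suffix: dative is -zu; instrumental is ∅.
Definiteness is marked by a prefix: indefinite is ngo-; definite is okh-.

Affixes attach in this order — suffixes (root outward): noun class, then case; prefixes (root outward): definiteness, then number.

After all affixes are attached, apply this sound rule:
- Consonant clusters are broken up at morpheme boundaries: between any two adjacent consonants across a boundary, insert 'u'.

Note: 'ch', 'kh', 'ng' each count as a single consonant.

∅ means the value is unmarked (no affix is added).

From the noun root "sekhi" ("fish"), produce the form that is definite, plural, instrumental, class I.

okhusekhipo

Attach noun class class I -po → sekhipo.
Attach definiteness definite okh- → okhsekhipo.
case = instrumental: zero marking, form stays okhsekhipo.
number = plural: zero marking, form stays okhsekhipo.
Apply epenthesis: okhsekhipo → okhusekhipo.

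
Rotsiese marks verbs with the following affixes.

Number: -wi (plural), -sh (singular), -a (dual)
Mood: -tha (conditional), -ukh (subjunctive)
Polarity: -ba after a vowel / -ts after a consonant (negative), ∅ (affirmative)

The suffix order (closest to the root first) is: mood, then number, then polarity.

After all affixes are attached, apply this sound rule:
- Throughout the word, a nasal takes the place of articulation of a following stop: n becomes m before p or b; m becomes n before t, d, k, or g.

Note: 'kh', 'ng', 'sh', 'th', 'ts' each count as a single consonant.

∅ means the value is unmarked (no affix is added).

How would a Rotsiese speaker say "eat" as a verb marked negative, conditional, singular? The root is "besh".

Attach mood conditional -tha → beshtha.
Attach number singular -sh → beshthash.
Attach polarity negative -ts (after consonant 'sh') → beshthashts.
Nasal assimilation: no change.

beshthashts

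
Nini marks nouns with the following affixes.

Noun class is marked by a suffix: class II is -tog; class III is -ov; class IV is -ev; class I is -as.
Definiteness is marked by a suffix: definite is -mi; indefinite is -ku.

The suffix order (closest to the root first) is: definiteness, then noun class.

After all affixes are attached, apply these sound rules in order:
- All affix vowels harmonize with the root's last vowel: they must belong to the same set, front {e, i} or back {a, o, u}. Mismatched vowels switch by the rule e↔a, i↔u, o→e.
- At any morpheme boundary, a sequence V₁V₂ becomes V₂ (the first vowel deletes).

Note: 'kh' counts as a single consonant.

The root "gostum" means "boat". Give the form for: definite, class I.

gostummas

Attach definiteness definite -mi → gostummi.
Attach noun class class I -as → gostummias.
Apply vowel harmony: gostummias → gostummuas.
Apply vowel deletion: gostummuas → gostummas.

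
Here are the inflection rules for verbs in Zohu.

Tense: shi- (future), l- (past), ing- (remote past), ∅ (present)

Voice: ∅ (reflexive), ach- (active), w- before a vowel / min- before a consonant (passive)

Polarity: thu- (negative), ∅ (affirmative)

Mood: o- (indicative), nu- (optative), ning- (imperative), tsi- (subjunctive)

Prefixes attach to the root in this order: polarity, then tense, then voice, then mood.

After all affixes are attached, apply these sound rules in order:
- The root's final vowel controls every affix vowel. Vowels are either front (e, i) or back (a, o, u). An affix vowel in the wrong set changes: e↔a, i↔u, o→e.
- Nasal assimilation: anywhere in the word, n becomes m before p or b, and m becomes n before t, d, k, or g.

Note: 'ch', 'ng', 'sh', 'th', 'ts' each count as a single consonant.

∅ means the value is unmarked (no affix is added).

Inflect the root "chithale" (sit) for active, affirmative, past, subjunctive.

tsiechlchithale

polarity = affirmative: zero marking, form stays chithale.
Attach tense past l- → lchithale.
Attach voice active ach- → achlchithale.
Attach mood subjunctive tsi- → tsiachlchithale.
Apply vowel harmony: tsiachlchithale → tsiechlchithale.
Nasal assimilation: no change.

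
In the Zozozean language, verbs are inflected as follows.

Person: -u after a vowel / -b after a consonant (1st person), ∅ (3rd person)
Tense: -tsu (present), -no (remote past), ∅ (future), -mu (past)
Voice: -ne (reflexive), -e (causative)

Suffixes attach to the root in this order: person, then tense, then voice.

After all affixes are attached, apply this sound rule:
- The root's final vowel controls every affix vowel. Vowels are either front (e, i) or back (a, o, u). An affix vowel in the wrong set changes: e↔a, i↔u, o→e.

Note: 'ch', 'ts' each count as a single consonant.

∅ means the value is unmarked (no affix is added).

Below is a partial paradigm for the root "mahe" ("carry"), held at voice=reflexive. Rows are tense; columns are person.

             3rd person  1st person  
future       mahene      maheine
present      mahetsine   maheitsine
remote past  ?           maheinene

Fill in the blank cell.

mahenene

person = 3rd person: zero marking, form stays mahe.
Attach tense remote past -no → maheno.
Attach voice reflexive -ne → mahenone.
Apply vowel harmony: mahenone → mahenene.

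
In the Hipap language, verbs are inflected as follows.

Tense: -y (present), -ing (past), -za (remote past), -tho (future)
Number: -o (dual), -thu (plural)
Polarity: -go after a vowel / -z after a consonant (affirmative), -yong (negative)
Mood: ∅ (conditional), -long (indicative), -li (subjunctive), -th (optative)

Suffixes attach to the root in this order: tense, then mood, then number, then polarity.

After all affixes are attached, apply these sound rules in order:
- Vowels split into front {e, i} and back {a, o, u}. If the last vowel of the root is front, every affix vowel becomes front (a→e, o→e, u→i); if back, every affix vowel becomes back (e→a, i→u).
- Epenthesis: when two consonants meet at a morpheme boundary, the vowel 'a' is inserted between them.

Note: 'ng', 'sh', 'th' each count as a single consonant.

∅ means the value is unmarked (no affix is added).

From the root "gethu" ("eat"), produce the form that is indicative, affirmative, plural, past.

gethuungalongathugo

Attach tense past -ing → gethuing.
Attach mood indicative -long → gethuinglong.
Attach number plural -thu → gethuinglongthu.
Attach polarity affirmative -go (after vowel 'u') → gethuinglongthugo.
Apply vowel harmony: gethuinglongthugo → gethuunglongthugo.
Apply epenthesis: gethuunglongthugo → gethuungalongathugo.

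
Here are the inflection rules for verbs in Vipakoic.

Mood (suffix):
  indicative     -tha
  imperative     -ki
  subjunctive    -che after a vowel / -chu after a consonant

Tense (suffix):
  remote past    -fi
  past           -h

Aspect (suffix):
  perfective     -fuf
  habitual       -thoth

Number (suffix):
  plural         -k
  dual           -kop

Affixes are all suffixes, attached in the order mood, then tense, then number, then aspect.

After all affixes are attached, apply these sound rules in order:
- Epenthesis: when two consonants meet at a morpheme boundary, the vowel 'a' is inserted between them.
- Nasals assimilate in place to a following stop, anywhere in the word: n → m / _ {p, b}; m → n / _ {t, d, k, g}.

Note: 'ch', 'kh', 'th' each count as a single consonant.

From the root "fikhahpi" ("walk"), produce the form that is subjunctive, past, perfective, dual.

fikhahpichehakopafuf

Attach mood subjunctive -che (after vowel 'i') → fikhahpiche.
Attach tense past -h → fikhahpicheh.
Attach number dual -kop → fikhahpichehkop.
Attach aspect perfective -fuf → fikhahpichehkopfuf.
Apply epenthesis: fikhahpichehkopfuf → fikhahpichehakopafuf.
Nasal assimilation: no change.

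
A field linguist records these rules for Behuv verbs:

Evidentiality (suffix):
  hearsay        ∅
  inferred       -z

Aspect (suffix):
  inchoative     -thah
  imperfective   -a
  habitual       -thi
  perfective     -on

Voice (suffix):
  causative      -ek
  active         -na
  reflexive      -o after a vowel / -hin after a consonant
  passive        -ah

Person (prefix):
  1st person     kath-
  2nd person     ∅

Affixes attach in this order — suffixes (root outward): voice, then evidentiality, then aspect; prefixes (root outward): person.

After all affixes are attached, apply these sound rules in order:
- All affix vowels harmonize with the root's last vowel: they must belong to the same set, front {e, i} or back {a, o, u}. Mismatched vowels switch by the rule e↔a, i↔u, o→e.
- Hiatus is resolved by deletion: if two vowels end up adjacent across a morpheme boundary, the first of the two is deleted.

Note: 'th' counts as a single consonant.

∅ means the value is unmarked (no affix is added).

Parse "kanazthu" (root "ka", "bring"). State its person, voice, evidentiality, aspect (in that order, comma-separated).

2nd person, active, inferred, habitual

Segment: ka-na-z-thi.
person: ∅ → 2nd person.
voice: -na → active.
evidentiality: -z → inferred.
aspect: -thi → habitual.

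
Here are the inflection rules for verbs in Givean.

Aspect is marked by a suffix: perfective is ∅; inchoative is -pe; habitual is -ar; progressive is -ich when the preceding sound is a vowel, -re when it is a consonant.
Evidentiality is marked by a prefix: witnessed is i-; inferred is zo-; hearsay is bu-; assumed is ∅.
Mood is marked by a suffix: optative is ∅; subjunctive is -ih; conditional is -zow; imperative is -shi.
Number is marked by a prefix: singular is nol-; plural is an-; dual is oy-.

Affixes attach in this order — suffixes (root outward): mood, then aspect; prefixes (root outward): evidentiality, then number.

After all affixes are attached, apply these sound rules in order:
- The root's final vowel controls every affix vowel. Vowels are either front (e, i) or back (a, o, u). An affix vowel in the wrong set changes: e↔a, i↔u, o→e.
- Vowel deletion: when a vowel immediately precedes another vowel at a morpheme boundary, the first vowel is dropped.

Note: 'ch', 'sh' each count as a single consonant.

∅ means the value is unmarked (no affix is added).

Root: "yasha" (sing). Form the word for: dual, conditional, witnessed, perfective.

Attach evidentiality witnessed i- → iyasha.
Attach mood conditional -zow → iyashazow.
Attach number dual oy- → oyiyashazow.
aspect = perfective: zero marking, form stays oyiyashazow.
Apply vowel harmony: oyiyashazow → oyuyashazow.
Vowel deletion: no change.

oyuyashazow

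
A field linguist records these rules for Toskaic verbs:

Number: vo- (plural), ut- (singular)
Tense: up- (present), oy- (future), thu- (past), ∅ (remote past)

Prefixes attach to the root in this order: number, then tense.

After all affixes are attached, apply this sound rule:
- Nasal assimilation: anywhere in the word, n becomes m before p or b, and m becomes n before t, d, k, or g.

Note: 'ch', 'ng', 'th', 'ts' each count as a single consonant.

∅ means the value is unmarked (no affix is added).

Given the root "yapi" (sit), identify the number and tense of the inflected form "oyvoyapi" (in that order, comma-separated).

Segment: oy-vo-yapi.
number: vo- → plural.
tense: oy- → future.

plural, future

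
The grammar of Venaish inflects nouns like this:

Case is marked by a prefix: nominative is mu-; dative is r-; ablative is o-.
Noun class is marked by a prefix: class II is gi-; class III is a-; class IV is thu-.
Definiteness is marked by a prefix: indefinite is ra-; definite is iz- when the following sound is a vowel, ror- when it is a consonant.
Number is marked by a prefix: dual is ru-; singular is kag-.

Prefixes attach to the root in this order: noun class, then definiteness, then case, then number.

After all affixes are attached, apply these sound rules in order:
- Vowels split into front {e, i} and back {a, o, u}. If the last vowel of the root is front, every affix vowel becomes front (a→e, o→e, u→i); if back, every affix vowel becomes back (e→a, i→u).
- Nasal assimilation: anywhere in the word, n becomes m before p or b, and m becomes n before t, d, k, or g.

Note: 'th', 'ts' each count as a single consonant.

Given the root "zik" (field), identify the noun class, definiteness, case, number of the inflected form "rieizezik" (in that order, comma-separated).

class III, definite, ablative, dual

Segment: ru-o-iz-a-zik.
noun class: a- → class III.
definiteness: iz/ror- → definite.
case: o- → ablative.
number: ru- → dual.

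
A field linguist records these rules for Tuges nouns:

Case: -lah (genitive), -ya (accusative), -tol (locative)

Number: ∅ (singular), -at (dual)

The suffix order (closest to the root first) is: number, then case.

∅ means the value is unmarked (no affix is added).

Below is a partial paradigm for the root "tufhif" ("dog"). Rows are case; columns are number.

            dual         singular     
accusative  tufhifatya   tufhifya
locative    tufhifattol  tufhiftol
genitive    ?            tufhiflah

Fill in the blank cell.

Attach number dual -at → tufhifat.
Attach case genitive -lah → tufhifatlah.

tufhifatlah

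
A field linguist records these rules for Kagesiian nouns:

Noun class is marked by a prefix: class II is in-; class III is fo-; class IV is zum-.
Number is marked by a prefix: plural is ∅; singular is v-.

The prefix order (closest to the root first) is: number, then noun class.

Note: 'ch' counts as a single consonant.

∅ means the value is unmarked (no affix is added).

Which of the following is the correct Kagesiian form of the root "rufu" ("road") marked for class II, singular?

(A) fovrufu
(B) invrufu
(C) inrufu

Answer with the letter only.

Attach number singular v- → vrufu.
Attach noun class class II in- → invrufu.
So the correct form is invrufu, option (B).
(A) fovrufu is wrong: it uses class III instead of class II for noun class.
(C) inrufu is wrong: it uses plural instead of singular for number.

B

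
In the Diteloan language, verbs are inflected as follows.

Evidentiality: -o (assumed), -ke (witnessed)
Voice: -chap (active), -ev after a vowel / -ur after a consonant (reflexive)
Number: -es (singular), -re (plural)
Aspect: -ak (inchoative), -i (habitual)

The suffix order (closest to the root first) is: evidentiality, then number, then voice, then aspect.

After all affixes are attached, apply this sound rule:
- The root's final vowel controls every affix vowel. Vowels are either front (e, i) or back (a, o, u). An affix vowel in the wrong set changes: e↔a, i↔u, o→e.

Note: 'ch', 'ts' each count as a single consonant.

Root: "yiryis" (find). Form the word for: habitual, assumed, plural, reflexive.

Attach evidentiality assumed -o → yiryiso.
Attach number plural -re → yiryisore.
Attach voice reflexive -ev (after vowel 'e') → yiryisoreev.
Attach aspect habitual -i → yiryisoreevi.
Apply vowel harmony: yiryisoreevi → yiryisereevi.

yiryisereevi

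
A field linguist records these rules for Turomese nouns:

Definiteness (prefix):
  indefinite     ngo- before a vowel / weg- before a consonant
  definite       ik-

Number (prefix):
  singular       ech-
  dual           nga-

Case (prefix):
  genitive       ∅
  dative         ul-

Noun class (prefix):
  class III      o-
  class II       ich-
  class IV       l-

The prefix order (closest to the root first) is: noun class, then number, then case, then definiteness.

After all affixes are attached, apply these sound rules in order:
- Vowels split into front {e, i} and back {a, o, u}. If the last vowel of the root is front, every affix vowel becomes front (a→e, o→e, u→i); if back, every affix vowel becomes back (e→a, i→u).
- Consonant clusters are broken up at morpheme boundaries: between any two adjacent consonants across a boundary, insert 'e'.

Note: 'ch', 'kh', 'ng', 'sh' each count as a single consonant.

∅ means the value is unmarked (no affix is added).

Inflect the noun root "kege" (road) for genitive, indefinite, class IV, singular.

ngeechelekege

Attach noun class class IV l- → lkege.
Attach number singular ech- → echlkege.
case = genitive: zero marking, form stays echlkege.
Attach definiteness indefinite ngo- (before vowel 'e') → ngoechlkege.
Apply vowel harmony: ngoechlkege → ngeechlkege.
Apply epenthesis: ngeechlkege → ngeechelekege.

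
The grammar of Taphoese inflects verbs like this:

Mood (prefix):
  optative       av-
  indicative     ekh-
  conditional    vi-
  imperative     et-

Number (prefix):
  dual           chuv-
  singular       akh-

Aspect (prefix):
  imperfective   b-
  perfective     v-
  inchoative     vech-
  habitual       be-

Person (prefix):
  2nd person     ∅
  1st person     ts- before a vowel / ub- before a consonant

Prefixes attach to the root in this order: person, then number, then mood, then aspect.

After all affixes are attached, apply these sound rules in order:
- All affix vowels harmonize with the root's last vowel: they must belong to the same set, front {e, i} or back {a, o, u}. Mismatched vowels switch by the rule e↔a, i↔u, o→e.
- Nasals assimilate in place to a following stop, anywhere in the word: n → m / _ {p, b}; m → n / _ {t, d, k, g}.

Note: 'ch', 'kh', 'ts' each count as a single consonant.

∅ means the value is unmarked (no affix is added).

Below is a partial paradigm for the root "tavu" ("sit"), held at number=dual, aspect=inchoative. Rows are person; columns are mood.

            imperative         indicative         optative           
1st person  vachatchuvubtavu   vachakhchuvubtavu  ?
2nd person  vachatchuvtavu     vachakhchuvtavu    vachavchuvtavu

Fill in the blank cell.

Attach person 1st person ub- (before consonant 't') → ubtavu.
Attach number dual chuv- → chuvubtavu.
Attach mood optative av- → avchuvubtavu.
Attach aspect inchoative vech- → vechavchuvubtavu.
Apply vowel harmony: vechavchuvubtavu → vachavchuvubtavu.
Nasal assimilation: no change.

vachavchuvubtavu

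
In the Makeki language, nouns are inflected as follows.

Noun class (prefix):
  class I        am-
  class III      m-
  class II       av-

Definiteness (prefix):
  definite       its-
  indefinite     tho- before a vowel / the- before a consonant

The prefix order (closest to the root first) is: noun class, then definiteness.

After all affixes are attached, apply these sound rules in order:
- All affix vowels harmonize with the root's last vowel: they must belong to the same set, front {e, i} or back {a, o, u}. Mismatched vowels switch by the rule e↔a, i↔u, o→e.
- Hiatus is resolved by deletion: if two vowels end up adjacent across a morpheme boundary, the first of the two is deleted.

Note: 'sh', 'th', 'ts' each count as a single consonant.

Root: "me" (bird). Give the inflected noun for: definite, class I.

Attach noun class class I am- → amme.
Attach definiteness definite its- → itsamme.
Apply vowel harmony: itsamme → itsemme.
Vowel deletion: no change.

itsemme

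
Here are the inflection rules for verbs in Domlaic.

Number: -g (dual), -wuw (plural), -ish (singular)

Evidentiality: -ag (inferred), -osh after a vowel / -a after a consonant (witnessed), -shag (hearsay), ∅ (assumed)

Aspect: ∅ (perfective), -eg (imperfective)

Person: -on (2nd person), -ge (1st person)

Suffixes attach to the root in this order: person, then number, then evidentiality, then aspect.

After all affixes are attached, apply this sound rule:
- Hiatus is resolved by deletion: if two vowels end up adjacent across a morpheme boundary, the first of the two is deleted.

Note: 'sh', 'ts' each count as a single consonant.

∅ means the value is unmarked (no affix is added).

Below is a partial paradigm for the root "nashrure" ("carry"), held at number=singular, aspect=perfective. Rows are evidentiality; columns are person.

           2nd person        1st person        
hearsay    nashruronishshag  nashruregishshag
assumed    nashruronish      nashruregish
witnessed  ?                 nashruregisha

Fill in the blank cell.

Attach person 2nd person -on → nashrureon.
Attach number singular -ish → nashrureonish.
Attach evidentiality witnessed -a (after consonant 'sh') → nashrureonisha.
aspect = perfective: zero marking, form stays nashrureonisha.
Apply vowel deletion: nashrureonisha → nashruronisha.

nashruronisha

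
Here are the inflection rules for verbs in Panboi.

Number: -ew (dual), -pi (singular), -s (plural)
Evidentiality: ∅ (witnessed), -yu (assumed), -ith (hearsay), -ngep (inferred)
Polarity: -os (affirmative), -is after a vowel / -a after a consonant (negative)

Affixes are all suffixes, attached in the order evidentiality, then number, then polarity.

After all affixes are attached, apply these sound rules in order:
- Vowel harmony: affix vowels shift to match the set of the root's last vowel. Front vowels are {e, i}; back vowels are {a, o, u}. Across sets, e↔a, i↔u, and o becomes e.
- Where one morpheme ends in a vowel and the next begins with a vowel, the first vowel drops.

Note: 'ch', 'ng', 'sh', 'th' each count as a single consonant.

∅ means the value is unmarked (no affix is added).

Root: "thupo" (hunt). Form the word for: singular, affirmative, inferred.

thupongappos

Attach evidentiality inferred -ngep → thupongep.
Attach number singular -pi → thupongeppi.
Attach polarity affirmative -os → thupongeppios.
Apply vowel harmony: thupongeppios → thupongappuos.
Apply vowel deletion: thupongappuos → thupongappos.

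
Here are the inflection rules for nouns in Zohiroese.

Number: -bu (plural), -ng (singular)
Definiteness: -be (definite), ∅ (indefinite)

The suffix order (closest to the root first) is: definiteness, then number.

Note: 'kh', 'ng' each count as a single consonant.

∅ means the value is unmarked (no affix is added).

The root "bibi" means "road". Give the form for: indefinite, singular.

bibing

definiteness = indefinite: zero marking, form stays bibi.
Attach number singular -ng → bibing.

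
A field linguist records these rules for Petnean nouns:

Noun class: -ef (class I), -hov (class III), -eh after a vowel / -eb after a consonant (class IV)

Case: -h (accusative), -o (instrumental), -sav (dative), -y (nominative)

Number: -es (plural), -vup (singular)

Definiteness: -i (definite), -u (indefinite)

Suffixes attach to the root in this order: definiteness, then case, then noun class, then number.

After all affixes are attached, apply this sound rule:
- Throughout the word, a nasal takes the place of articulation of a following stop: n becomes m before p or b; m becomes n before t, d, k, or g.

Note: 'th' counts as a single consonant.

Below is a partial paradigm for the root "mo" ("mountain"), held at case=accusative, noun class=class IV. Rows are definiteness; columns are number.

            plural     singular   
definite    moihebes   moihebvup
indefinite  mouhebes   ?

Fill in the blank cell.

mouhebvup

Attach definiteness indefinite -u → mou.
Attach case accusative -h → mouh.
Attach noun class class IV -eb (after consonant 'h') → mouheb.
Attach number singular -vup → mouhebvup.
Nasal assimilation: no change.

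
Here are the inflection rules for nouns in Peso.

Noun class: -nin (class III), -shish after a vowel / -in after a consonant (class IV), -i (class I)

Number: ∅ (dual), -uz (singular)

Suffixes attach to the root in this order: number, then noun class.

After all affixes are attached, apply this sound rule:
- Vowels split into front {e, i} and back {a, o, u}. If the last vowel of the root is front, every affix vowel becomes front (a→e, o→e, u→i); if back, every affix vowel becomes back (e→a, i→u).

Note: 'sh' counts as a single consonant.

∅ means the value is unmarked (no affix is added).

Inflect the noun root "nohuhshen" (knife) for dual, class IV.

number = dual: zero marking, form stays nohuhshen.
Attach noun class class IV -in (after consonant 'n') → nohuhshenin.
Vowel harmony: no change.

nohuhshenin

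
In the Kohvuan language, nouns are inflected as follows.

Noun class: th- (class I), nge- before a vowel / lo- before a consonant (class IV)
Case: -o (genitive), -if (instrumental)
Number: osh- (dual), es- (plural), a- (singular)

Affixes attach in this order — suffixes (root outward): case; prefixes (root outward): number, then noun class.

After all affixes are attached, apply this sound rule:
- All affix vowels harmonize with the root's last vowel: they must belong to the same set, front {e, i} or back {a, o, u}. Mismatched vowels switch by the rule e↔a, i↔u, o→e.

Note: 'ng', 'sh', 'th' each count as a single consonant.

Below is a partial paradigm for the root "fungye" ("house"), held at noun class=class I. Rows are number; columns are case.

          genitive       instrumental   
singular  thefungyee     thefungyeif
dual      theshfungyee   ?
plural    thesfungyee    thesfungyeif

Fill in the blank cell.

Attach number dual osh- → oshfungye.
Attach noun class class I th- → thoshfungye.
Attach case instrumental -if → thoshfungyeif.
Apply vowel harmony: thoshfungyeif → theshfungyeif.

theshfungyeif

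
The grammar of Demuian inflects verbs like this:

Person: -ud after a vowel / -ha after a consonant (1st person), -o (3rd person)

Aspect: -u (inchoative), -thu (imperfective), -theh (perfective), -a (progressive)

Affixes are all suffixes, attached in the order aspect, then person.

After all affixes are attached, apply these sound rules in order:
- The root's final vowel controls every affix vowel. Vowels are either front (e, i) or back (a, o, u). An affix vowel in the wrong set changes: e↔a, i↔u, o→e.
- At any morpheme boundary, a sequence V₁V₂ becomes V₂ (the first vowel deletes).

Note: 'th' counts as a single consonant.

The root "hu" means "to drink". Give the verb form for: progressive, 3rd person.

Attach aspect progressive -a → hua.
Attach person 3rd person -o → huao.
Vowel harmony: no change.
Apply vowel deletion: huao → ho.

ho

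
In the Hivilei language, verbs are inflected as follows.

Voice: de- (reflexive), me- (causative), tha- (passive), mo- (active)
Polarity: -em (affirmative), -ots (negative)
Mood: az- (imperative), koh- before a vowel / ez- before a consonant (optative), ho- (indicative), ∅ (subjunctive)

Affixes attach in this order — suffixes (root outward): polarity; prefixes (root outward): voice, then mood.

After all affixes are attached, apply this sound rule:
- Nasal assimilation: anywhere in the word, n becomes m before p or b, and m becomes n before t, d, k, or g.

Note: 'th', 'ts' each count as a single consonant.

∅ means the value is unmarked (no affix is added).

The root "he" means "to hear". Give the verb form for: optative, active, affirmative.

ezmoheem

Attach voice active mo- → mohe.
Attach mood optative ez- (before consonant 'm') → ezmohe.
Attach polarity affirmative -em → ezmoheem.
Nasal assimilation: no change.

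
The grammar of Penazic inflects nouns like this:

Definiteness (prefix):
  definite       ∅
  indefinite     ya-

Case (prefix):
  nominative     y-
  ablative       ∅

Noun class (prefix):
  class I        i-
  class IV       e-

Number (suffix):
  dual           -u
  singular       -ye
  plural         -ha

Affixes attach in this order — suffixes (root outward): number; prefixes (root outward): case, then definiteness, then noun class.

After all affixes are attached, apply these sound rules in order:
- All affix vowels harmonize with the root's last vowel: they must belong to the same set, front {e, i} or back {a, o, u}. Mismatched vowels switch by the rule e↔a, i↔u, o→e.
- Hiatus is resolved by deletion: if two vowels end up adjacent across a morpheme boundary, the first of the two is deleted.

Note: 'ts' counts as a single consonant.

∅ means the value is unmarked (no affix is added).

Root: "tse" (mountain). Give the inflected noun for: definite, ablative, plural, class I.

itsehe

case = ablative: zero marking, form stays tse.
definiteness = definite: zero marking, form stays tse.
Attach number plural -ha → tseha.
Attach noun class class I i- → itseha.
Apply vowel harmony: itseha → itsehe.
Vowel deletion: no change.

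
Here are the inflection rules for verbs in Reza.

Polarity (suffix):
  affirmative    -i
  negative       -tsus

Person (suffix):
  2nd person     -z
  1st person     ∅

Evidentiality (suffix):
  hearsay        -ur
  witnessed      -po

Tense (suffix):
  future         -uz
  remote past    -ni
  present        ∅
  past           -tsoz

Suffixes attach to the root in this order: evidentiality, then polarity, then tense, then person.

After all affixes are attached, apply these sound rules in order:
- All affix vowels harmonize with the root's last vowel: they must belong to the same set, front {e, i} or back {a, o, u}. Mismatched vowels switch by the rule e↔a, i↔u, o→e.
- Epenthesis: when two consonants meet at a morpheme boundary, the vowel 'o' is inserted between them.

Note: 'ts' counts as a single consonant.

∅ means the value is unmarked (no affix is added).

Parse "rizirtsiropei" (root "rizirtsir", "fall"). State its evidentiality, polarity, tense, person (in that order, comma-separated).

Segment: rizirtsir-po-i.
evidentiality: -po → witnessed.
polarity: -i → affirmative.
tense: ∅ → present.
person: ∅ → 1st person.

witnessed, affirmative, present, 1st person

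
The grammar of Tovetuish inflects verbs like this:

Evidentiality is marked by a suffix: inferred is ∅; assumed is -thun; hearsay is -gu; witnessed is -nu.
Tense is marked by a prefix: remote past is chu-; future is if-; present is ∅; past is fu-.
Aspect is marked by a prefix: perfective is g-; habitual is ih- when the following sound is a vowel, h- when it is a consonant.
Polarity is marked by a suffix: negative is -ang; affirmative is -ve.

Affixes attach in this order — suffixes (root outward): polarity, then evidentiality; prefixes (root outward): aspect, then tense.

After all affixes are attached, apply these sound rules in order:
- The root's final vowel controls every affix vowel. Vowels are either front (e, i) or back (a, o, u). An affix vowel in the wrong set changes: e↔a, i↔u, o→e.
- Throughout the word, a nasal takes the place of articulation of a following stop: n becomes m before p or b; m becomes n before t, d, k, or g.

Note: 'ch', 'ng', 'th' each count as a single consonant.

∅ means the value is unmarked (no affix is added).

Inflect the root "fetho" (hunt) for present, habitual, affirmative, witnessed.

hfethovanu

Attach aspect habitual h- (before consonant 'f') → hfetho.
tense = present: zero marking, form stays hfetho.
Attach polarity affirmative -ve → hfethove.
Attach evidentiality witnessed -nu → hfethovenu.
Apply vowel harmony: hfethovenu → hfethovanu.
Nasal assimilation: no change.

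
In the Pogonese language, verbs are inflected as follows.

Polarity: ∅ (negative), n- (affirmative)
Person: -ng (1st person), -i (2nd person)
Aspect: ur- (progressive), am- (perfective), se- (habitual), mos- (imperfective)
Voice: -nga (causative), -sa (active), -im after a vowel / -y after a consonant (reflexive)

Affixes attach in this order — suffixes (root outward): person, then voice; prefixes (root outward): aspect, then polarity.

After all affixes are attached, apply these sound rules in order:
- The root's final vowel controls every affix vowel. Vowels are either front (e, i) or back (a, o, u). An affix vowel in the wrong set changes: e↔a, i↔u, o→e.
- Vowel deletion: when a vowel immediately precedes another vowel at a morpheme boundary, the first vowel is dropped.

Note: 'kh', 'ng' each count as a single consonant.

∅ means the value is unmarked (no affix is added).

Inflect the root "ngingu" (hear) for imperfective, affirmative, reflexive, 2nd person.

Attach person 2nd person -i → ngingui.
Attach voice reflexive -im (after vowel 'i') → nginguiim.
Attach aspect imperfective mos- → mosnginguiim.
Attach polarity affirmative n- → nmosnginguiim.
Apply vowel harmony: nmosnginguiim → nmosnginguuum.
Apply vowel deletion: nmosnginguuum → nmosngingum.

nmosngingum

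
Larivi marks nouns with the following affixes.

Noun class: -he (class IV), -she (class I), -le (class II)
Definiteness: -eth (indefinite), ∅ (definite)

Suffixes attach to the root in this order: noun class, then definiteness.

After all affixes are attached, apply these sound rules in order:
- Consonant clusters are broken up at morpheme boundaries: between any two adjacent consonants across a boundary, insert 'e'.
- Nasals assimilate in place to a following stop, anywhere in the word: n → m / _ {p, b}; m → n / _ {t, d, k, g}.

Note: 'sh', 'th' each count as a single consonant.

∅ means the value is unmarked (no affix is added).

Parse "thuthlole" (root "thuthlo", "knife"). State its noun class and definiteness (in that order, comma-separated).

Segment: thuthlo-le.
noun class: -le → class II.
definiteness: ∅ → definite.

class II, definite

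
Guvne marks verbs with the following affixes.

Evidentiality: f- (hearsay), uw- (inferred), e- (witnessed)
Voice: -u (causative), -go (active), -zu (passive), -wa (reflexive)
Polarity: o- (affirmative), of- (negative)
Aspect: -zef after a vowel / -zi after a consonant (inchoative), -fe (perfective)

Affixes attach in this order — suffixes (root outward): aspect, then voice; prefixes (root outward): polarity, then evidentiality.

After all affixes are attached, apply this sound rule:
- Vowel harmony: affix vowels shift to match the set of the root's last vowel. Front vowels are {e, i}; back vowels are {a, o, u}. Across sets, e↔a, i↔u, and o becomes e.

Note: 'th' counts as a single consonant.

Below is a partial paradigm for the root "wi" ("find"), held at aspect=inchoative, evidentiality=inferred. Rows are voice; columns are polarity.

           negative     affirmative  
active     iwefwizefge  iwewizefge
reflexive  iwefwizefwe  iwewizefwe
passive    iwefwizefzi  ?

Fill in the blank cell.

iwewizefzi

Attach aspect inchoative -zef (after vowel 'i') → wizef.
Attach voice passive -zu → wizefzu.
Attach polarity affirmative o- → owizefzu.
Attach evidentiality inferred uw- → uwowizefzu.
Apply vowel harmony: uwowizefzu → iwewizefzi.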